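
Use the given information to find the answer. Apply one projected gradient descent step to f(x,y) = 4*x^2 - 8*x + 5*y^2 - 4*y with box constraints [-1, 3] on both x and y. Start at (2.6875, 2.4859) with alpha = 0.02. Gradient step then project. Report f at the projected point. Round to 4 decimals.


Step 1: Compute gradient at (2.6875, 2.4859).
grad_x = 2*4*2.6875 - 8 = 13.5
grad_y = 2*5*2.4859 - 4 = 20.859
Step 2: Gradient step.
x_raw = 2.6875 - 0.02*13.5 = 2.4175
y_raw = 2.4859 - 0.02*20.859 = 2.0687
Step 3: Project onto [-1, 3].
x_proj = clip(2.4175) = 2.4175
y_proj = clip(2.0687) = 2.0687
Step 4: Evaluate f.
f(2.4175, 2.0687) = 17.1604


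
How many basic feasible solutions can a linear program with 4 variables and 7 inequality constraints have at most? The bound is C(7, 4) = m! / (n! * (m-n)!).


Each vertex corresponds to some choice of n active constraints out of m, so the number of vertices is at most C(m, n) = m! / (n!(m-n)!).
m = 7, n = 4
Numerator: 7 * 6 * 5 * 4
Denominator: 4! = 24
C(7, 4) = 35


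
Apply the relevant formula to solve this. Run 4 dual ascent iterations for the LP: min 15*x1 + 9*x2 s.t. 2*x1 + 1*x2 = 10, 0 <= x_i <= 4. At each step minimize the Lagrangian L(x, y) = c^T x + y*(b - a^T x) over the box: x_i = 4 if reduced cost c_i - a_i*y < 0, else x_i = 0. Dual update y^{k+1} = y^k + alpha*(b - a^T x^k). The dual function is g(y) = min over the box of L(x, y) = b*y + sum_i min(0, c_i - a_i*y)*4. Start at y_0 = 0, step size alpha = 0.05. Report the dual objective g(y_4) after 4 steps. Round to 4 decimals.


Dual ascent for LP: min 15*x1 + 9*x2, 2*x1 + 1*x2 = 10, 0 <= x_i <= 4
Step 1: y^k = 0.0, reduced costs: (15.0, 9.0)
  x^k = (0.0, 0.0), subgradient = b - a^T x = 10.0
  y^{k+1} = 0.0 + 0.05*10.0 = 0.5
Step 2: y^k = 0.5, reduced costs: (14.0, 8.5)
  x^k = (0.0, 0.0), subgradient = b - a^T x = 10.0
  y^{k+1} = 0.5 + 0.05*10.0 = 1.0
Step 3: y^k = 1.0, reduced costs: (13.0, 8.0)
  x^k = (0.0, 0.0), subgradient = b - a^T x = 10.0
  y^{k+1} = 1.0 + 0.05*10.0 = 1.5
Step 4: y^k = 1.5, reduced costs: (12.0, 7.5)
  x^k = (0.0, 0.0), subgradient = b - a^T x = 10.0
  y^{k+1} = 1.5 + 0.05*10.0 = 2.0
Dual objective at y_4 = 2.0: reduced costs (11.0, 7.0), box minimizer x = (0.0, 0.0)
g(y_4) = b*y + (c1 - a1*y)*x1 + (c2 - a2*y)*x2 = 10*2.0 + 11.0*0.0 + 7.0*0.0 = 20.0 + 0.0 + 0.0 = 20.0


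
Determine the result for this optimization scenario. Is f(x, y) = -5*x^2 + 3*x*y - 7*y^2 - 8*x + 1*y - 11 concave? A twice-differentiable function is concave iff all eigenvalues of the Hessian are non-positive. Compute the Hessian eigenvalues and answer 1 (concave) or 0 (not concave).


The Hessian of f(x,y) = -5*x^2 + 3*x*y - 7*y^2 - 8*x + 1*y - 11 is:
H = [[-10, 3], [3, -14]]
Trace = -10 - 14 = -24
Determinant = -10*-14 - (3)^2 = 131
Discriminant = (-24)^2 - 4*131 = 52.0
Eigenvalues: lambda_1 = -15.6056, lambda_2 = -8.3944
The function is concave.

1


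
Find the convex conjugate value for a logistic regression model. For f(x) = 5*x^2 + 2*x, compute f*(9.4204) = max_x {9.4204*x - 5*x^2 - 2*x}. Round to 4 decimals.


f*(y) = sup_x {y*x - a*x^2 - b*x} = sup_x {(y-b)*x - a*x^2}
FOC: (y - b) - 2a*x = 0 => x* = (y - b)/(2a)
x* = (9.4204 - 2)/(2*5) = 0.742
f*(9.4204) = (y-b)^2/(4a) = (9.4204 - 2)^2/(4*5)
= 55.0623/20 = 2.7531


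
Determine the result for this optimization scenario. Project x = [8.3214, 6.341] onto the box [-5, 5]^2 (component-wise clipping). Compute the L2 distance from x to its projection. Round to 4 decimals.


Project each component onto [-5, 5].
clip(8.3214) = 5.0, clip(6.341) = 5.0
Projection = [5.0, 5.0]
Squared diffs: [11.0317, 1.7983]
Distance = sqrt(12.83) = 3.5819


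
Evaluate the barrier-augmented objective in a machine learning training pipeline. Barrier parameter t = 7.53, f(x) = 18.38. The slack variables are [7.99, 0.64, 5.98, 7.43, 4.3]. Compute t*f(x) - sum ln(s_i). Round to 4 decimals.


Step 1: Compute log-barrier.
ln values: [2.0782, -0.4463, 1.7884, 2.0055, 1.4586]
phi = -(2.0782 - 0.4463 + 1.7884 + 2.0055 + 1.4586) = -6.8845
Step 2: Compute augmented objective.
t*f(x) = 7.53*18.38 = 138.4014
Total = 138.4014 - 6.8845 = 131.5169


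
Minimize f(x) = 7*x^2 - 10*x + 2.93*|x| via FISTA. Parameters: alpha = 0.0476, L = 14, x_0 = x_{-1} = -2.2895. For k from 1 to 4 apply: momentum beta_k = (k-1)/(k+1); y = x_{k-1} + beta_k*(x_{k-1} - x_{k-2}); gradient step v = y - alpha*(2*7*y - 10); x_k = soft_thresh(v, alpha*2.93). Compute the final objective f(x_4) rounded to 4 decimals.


FISTA on f(x) = 7*x^2 - 10*x + 2.93*|x|
L = 14, alpha = 0.0476
Iteration 1: beta = 0.0, y = -2.2895 + 0.0*(-2.2895 + 2.2895) = -2.2895
  grad(y) = -42.053, v = y - alpha*grad = -0.2878
  prox(v) = soft_thresh(-0.2878, 0.1395) = -0.1483
Iteration 2: beta = 0.3333, y = -0.1483 + 0.3333*(-0.1483 + 2.2895) = 0.5654
  grad(y) = -2.0841, v = y - alpha*grad = 0.6646
  prox(v) = soft_thresh(0.6646, 0.1395) = 0.5252
Iteration 3: beta = 0.5, y = 0.5252 + 0.5*(0.5252 + 0.1483) = 0.8619
  grad(y) = 2.0665, v = y - alpha*grad = 0.7635
  prox(v) = soft_thresh(0.7635, 0.1395) = 0.6241
Iteration 4: beta = 0.6, y = 0.6241 + 0.6*(0.6241 - 0.5252) = 0.6834
  grad(y) = -0.4324, v = y - alpha*grad = 0.704
  prox(v) = soft_thresh(0.704, 0.1395) = 0.5645
f(x_4) = 7*0.5645^2 - 10*0.5645 + 2.93*|0.5645| = -1.7604


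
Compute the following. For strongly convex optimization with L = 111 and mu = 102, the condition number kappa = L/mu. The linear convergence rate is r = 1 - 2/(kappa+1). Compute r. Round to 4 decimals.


Step 1: Compute the condition number.
kappa = L/mu = 111/102 = 1.0882
Step 2: Compute the convergence rate.
r = 1 - 2/(kappa + 1) = 1 - 2*mu/(L + mu) = (L - mu)/(L + mu) = 9/213 = 0.0423


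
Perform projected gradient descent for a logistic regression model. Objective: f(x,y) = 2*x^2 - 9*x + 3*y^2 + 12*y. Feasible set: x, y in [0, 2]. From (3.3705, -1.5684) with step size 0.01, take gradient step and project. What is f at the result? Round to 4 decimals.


Step 1: Compute gradient at (3.3705, -1.5684).
grad_x = 2*2*3.3705 - 9 = 4.482
grad_y = 2*3*-1.5684 + 12 = 2.5896
Step 2: Gradient step.
x_raw = 3.3705 - 0.01*4.482 = 3.3257
y_raw = -1.5684 - 0.01*2.5896 = -1.5943
Step 3: Project onto [0, 2].
x_proj = clip(3.3257) = 2.0
y_proj = clip(-1.5943) = 0.0
Step 4: Evaluate f.
f(2.0, 0.0) = -10.0


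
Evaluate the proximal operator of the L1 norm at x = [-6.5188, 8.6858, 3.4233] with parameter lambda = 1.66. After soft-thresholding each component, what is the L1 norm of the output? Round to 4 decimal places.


Soft-thresholding with lambda = 1.66:
prox(-6.5188) = sign(-6.5188)*max(|-6.5188| - 1.66, 0) = -4.8588
prox(8.6858) = sign(8.6858)*max(|8.6858| - 1.66, 0) = 7.0258
prox(3.4233) = sign(3.4233)*max(|3.4233| - 1.66, 0) = 1.7633
prox(x) = [-4.8588, 7.0258, 1.7633]
||prox(x)||_1 = 4.8588 + 7.0258 + 1.7633 = 13.6479


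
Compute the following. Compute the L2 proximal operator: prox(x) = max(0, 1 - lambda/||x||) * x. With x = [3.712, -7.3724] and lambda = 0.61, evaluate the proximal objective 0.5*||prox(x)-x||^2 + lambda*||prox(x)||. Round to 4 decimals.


Step 1: Compute ||x||.
||x|| = 8.2542
Step 2: Compute scaling factor.
scale = max(0, 1 - 0.61/8.2542) = 0.9261
Step 3: prox(x) = [3.4377, -6.8276]
||prox(x)|| = 7.6442
Step 4: Proximal objective.
0.5*||prox-x||^2 = 0.1861
lambda*||prox|| = 4.663
Total = 4.849


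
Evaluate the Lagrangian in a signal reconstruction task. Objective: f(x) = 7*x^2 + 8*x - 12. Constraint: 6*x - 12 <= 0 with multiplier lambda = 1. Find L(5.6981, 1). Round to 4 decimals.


Step 1: Evaluate f(x).
f(5.6981) = 7*5.6981^2 + 8*5.6981 - 12 = 260.8632
Step 2: Evaluate g(x).
g(5.6981) = 6*5.6981 - 12 = 22.1886
Step 3: Compute Lagrangian.
L = 260.8632 + 1*22.1886 = 283.0518


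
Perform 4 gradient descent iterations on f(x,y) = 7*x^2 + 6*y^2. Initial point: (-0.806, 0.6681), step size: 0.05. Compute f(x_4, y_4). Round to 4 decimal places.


Gradient descent on f(x,y) = 7*x^2 + 6*y^2.
Starting point: (-0.806, 0.6681), alpha = 0.05
Step 1: grad_x = 2*7*-0.806 = -11.284, grad_y = 2*6*0.6681 = 8.0172
  x_1 = -0.806 - 0.05*-11.284 = -0.2418
  y_1 = 0.6681 - 0.05*8.0172 = 0.2672
Step 2: grad_x = 2*7*-0.2418 = -3.3852, grad_y = 2*6*0.2672 = 3.2069
  x_2 = -0.2418 - 0.05*-3.3852 = -0.0725
  y_2 = 0.2672 - 0.05*3.2069 = 0.1069
Step 3: grad_x = 2*7*-0.0725 = -1.0156, grad_y = 2*6*0.1069 = 1.2828
  x_3 = -0.0725 - 0.05*-1.0156 = -0.0218
  y_3 = 0.1069 - 0.05*1.2828 = 0.0428
Step 4: grad_x = 2*7*-0.0218 = -0.3047, grad_y = 2*6*0.0428 = 0.5131
  x_4 = -0.0218 - 0.05*-0.3047 = -0.0065
  y_4 = 0.0428 - 0.05*0.5131 = 0.0171
f(-0.0065, 0.0171) = 7*(-0.0065)^2 + 6*0.0171^2 = 0.0021


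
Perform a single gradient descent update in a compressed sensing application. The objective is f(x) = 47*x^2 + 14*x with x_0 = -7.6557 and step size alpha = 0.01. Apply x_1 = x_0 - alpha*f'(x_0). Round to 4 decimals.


We compute the gradient at x_0 and apply the update.
f'(x) = 94*x + 14
f'(-7.6557) = 94*-7.6557 + 14 = -705.6358
x_1 = -7.6557 - 0.01*-705.6358 = -0.5993


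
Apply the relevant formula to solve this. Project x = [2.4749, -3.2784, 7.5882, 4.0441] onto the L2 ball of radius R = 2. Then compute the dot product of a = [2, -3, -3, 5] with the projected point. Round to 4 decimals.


Step 1: Compute ||x|| (intermediates to 6 decimals).
||x|| = sqrt(2.4749^2 + (-3.2784)^2 + 7.5882^2 + 4.0441^2) = 9.529353
Step 2: Project.
Since ||x|| > R, scale = R/||x|| = 2/9.529353 = 0.209878, proj(x) = scale * x
proj(x) = [0.519427, -0.688064, 1.592596, 0.848768]
Step 3: Dot product.
a^T * proj(x) = 2*0.519427 - 3*(-0.688064) - 3*1.592596 + 5*0.848768 = 2.5691


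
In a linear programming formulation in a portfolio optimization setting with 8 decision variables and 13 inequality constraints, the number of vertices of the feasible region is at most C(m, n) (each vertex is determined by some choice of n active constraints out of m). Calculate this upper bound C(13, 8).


Each vertex corresponds to some choice of n active constraints out of m, so the number of vertices is at most C(m, n) = m! / (n!(m-n)!).
m = 13, n = 8
Numerator: 13 * 12 * 11 * 10 * 9 * 8 * 7 * 6
Denominator: 8! = 40320
C(13, 8) = 1287


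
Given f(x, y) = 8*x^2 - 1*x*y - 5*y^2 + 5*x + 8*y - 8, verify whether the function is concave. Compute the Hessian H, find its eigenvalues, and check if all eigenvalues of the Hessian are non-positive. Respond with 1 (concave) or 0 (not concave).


The Hessian of f(x,y) = 8*x^2 - 1*x*y - 5*y^2 + 5*x + 8*y - 8 is:
H = [[16, -1], [-1, -10]]
Trace = 16 - 10 = 6
Determinant = 16*-10 - (-1)^2 = -161
Discriminant = (6)^2 - 4*-161 = 680.0
Eigenvalues: lambda_1 = -10.0384, lambda_2 = 16.0384
The function is not concave.

0


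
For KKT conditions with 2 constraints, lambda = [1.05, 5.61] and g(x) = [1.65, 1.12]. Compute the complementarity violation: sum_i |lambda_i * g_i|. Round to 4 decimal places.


KKT complementary slackness check:
lambda_1 * g_1 = 1.05 * 1.65 = 1.7325
lambda_2 * g_2 = 5.61 * 1.12 = 6.2832
Total violation = 1.7325 + 6.2832 = 8.0157


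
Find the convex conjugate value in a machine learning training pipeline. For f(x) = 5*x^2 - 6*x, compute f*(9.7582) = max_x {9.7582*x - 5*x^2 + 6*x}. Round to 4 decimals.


f*(y) = sup_x {y*x - a*x^2 - b*x} = sup_x {(y-b)*x - a*x^2}
FOC: (y - b) - 2a*x = 0 => x* = (y - b)/(2a)
x* = (9.7582 + 6)/(2*5) = 1.5758
f*(9.7582) = (y-b)^2/(4a) = (9.7582 + 6)^2/(4*5)
= 248.3209/20 = 12.416


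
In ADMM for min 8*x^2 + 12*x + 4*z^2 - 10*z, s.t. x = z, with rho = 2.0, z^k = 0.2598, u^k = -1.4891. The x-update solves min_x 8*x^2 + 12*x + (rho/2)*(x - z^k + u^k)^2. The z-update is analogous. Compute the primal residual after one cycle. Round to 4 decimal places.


ADMM iteration with rho = 2.0, z^k = 0.2598, u^k = -1.4891
Step 1: x-update.
Minimize 8*x^2 + 12*x + (2.0/2)*(x - 0.2598 - 1.4891)^2
FOC: (2*8 + 2.0)*x = -12 + 2.0*(0.2598 + 1.4891)
x^{k+1} = -0.4723
Step 2: z-update.
Minimize 4*z^2 - 10*z + (2.0/2)*(-0.4723 - z - 1.4891)^2
FOC: (2*4 + 2.0)*z = 10 + 2.0*(-0.4723 - 1.4891)
z^{k+1} = 0.6077
Step 3: u-update.
u^{k+1} = -1.4891 - 0.4723 - 0.6077 = -2.5692
Step 4: Primal residual = |-0.4723 - 0.6077| = 1.0801


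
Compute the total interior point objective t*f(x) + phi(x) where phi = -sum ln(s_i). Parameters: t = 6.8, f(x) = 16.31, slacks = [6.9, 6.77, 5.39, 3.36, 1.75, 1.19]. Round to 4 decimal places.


Step 1: Compute log-barrier.
ln values: [1.9315, 1.9125, 1.6845, 1.2119, 0.5596, 0.174]
phi = -(1.9315 + 1.9125 + 1.6845 + 1.2119 + 0.5596 + 0.174) = -7.4741
Step 2: Compute augmented objective.
t*f(x) = 6.8*16.31 = 110.908
Total = 110.908 - 7.4741 = 103.4339


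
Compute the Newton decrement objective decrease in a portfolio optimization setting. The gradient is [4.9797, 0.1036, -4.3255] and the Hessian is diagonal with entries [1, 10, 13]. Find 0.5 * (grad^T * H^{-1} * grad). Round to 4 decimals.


Step 1: H is diagonal, so H^(-1) * g = [4.9797, 0.0104, -0.3327].
Step 2: g^T H^(-1) g = sum_i g_i^2 / H_ii
  = (4.9797)^2/1 + (0.1036)^2/10 + (-4.3255)^2/13
  = 24.7974 + 0.0011 + 1.4392 = 26.2377
Step 3: Objective decrease = 0.5 * g^T H^(-1) g = 13.1189


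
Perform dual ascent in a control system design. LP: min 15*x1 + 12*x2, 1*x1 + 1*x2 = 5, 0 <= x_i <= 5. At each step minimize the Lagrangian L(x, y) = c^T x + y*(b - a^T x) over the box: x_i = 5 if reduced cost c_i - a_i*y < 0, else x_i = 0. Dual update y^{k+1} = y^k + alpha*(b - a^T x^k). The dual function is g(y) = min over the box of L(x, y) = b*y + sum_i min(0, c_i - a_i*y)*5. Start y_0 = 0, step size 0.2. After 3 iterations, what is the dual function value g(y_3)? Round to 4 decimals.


Dual ascent for LP: min 15*x1 + 12*x2, 1*x1 + 1*x2 = 5, 0 <= x_i <= 5
Step 1: y^k = 0.0, reduced costs: (15.0, 12.0)
  x^k = (0.0, 0.0), subgradient = b - a^T x = 5.0
  y^{k+1} = 0.0 + 0.2*5.0 = 1.0
Step 2: y^k = 1.0, reduced costs: (14.0, 11.0)
  x^k = (0.0, 0.0), subgradient = b - a^T x = 5.0
  y^{k+1} = 1.0 + 0.2*5.0 = 2.0
Step 3: y^k = 2.0, reduced costs: (13.0, 10.0)
  x^k = (0.0, 0.0), subgradient = b - a^T x = 5.0
  y^{k+1} = 2.0 + 0.2*5.0 = 3.0
Dual objective at y_3 = 3.0: reduced costs (12.0, 9.0), box minimizer x = (0.0, 0.0)
g(y_3) = b*y + (c1 - a1*y)*x1 + (c2 - a2*y)*x2 = 5*3.0 + 12.0*0.0 + 9.0*0.0 = 15.0 + 0.0 + 0.0 = 15.0


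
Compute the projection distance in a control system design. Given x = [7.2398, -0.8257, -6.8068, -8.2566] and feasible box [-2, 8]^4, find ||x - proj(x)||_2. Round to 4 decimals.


Project each component onto [-2, 8].
clip(7.2398) = 7.2398, clip(-0.8257) = -0.8257, clip(-6.8068) = -2.0, clip(-8.2566) = -2.0
Projection = [7.2398, -0.8257, -2.0, -2.0]
Squared diffs: [0.0, 0.0, 23.1053, 39.145]
Distance = sqrt(62.2503) = 7.8899


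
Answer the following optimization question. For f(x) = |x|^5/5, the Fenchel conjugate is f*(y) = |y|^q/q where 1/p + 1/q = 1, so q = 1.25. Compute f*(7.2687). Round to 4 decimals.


The conjugate exponent q satisfies 1/p + 1/q = 1.
p = 5, so q = 5/(5 - 1) = 1.25
|y|^q = 7.2687^1.25 = 11.935
f*(7.2687) = 11.935 / 1.25 = 9.548


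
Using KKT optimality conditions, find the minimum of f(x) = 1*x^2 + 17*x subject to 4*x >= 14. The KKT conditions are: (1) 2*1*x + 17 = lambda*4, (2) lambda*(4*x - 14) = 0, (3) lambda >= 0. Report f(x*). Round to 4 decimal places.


Step 1: Try lambda = 0 (constraint inactive).
x_unc = -17/(2*1) = -8.5
Check: 4*-8.5 = -34.0 < 14 -- violated!
Step 2: Constraint must be active: 4*x = 14
x* = 14/4 = 3.5
lambda = (2*1*3.5 + 17)/4 = 6.0
Step 3: Compute optimal value.
f(x*) = 1*3.5^2 + 17*3.5 = 71.75


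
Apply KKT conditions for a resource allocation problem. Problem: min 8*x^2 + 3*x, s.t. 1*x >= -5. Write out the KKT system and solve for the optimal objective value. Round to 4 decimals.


Step 1: Try lambda = 0 (constraint inactive).
Stationarity: 2*8*x + 3 = 0
x* = -3/(2*8) = -0.1875
Check constraint: 1*-0.1875 = -0.1875 >= -5 -- satisfied.
Step 2: Compute optimal value.
f(x*) = 8*(-0.1875)^2 + 3*(-0.1875) = -0.2813


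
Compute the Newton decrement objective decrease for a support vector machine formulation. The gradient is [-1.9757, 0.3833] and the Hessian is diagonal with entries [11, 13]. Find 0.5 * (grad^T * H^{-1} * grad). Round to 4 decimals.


Step 1: H is diagonal, so H^(-1) * g = [-0.1796, 0.0295].
Step 2: g^T H^(-1) g = sum_i g_i^2 / H_ii
  = (-1.9757)^2/11 + (0.3833)^2/13
  = 0.3549 + 0.0113 = 0.3662
Step 3: Objective decrease = 0.5 * g^T H^(-1) g = 0.1831


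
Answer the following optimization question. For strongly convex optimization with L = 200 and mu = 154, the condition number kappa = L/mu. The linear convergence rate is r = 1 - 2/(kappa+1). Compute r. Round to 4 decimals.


Step 1: Compute the condition number.
kappa = L/mu = 200/154 = 1.2987
Step 2: Compute the convergence rate.
r = 1 - 2/(kappa + 1) = 1 - 2*mu/(L + mu) = (L - mu)/(L + mu) = 46/354 = 0.1299


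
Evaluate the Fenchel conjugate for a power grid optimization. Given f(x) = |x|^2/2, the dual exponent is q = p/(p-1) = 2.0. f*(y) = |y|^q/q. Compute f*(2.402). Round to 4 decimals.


The conjugate exponent q satisfies 1/p + 1/q = 1.
p = 2, so q = 2/(2 - 1) = 2.0
|y|^q = 2.402^2.0 = 5.7696
f*(2.402) = 5.7696 / 2.0 = 2.8848


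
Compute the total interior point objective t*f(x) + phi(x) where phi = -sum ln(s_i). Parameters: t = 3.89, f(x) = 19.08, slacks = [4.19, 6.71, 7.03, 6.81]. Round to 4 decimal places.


Step 1: Compute log-barrier.
ln values: [1.4327, 1.9036, 1.9502, 1.9184]
phi = -(1.4327 + 1.9036 + 1.9502 + 1.9184) = -7.2049
Step 2: Compute augmented objective.
t*f(x) = 3.89*19.08 = 74.2212
Total = 74.2212 - 7.2049 = 67.0163


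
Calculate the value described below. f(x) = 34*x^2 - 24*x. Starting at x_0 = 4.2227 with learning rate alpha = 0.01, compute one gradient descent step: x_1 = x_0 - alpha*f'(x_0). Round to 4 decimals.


We compute the gradient at x_0 and apply the update.
f'(x) = 68*x - 24
f'(4.2227) = 68*4.2227 - 24 = 263.1436
x_1 = 4.2227 - 0.01*263.1436 = 1.5913


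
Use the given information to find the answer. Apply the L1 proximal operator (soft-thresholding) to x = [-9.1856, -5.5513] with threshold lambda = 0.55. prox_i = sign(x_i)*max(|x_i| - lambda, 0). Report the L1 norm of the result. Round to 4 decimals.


Soft-thresholding with lambda = 0.55:
prox(-9.1856) = sign(-9.1856)*max(|-9.1856| - 0.55, 0) = -8.6356
prox(-5.5513) = sign(-5.5513)*max(|-5.5513| - 0.55, 0) = -5.0013
prox(x) = [-8.6356, -5.0013]
||prox(x)||_1 = 8.6356 + 5.0013 = 13.6369


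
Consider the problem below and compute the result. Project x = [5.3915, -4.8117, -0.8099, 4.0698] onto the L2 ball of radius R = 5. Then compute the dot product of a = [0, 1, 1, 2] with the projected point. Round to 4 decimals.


Step 1: Compute ||x|| (intermediates to 6 decimals).
||x|| = sqrt(5.3915^2 + (-4.8117)^2 + (-0.8099)^2 + 4.0698^2) = 8.333063
Step 2: Project.
Since ||x|| > R, scale = R/||x|| = 5/8.333063 = 0.600019, proj(x) = scale * x
proj(x) = [3.235002, -2.887111, -0.485955, 2.441957]
Step 3: Dot product.
a^T * proj(x) = 0*3.235002 + 1*(-2.887111) + 1*(-0.485955) + 2*2.441957 = 1.5108


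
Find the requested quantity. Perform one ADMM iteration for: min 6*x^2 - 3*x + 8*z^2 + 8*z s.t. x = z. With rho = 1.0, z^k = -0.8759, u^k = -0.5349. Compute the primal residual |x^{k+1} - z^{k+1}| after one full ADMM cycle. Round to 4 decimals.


ADMM iteration with rho = 1.0, z^k = -0.8759, u^k = -0.5349
Step 1: x-update.
Minimize 6*x^2 - 3*x + (1.0/2)*(x + 0.8759 - 0.5349)^2
FOC: (2*6 + 1.0)*x = 3 + 1.0*(-0.8759 + 0.5349)
x^{k+1} = 0.2045
Step 2: z-update.
Minimize 8*z^2 + 8*z + (1.0/2)*(0.2045 - z - 0.5349)^2
FOC: (2*8 + 1.0)*z = -8 + 1.0*(0.2045 - 0.5349)
z^{k+1} = -0.49
Step 3: u-update.
u^{k+1} = -0.5349 + 0.2045 + 0.49 = 0.1597
Step 4: Primal residual = |0.2045 + 0.49| = 0.6946


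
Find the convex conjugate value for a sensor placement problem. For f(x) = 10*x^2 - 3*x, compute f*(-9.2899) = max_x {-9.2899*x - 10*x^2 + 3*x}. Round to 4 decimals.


f*(y) = sup_x {y*x - a*x^2 - b*x} = sup_x {(y-b)*x - a*x^2}
FOC: (y - b) - 2a*x = 0 => x* = (y - b)/(2a)
x* = (-9.2899 + 3)/(2*10) = -0.3145
f*(-9.2899) = (y-b)^2/(4a) = (-9.2899 + 3)^2/(4*10)
= 39.5628/40 = 0.9891


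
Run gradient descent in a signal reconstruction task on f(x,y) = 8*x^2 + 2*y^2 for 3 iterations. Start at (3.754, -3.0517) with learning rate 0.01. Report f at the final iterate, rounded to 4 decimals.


Gradient descent on f(x,y) = 8*x^2 + 2*y^2.
Starting point: (3.754, -3.0517), alpha = 0.01
Step 1: grad_x = 2*8*3.754 = 60.064, grad_y = 2*2*-3.0517 = -12.2068
  x_1 = 3.754 - 0.01*60.064 = 3.1534
  y_1 = -3.0517 - 0.01*-12.2068 = -2.9296
Step 2: grad_x = 2*8*3.1534 = 50.4538, grad_y = 2*2*-2.9296 = -11.7185
  x_2 = 3.1534 - 0.01*50.4538 = 2.6488
  y_2 = -2.9296 - 0.01*-11.7185 = -2.8124
Step 3: grad_x = 2*8*2.6488 = 42.3812, grad_y = 2*2*-2.8124 = -11.2498
  x_3 = 2.6488 - 0.01*42.3812 = 2.225
  y_3 = -2.8124 - 0.01*-11.2498 = -2.6999
f(2.225, -2.6999) = 8*2.225^2 + 2*(-2.6999)^2 = 54.1848


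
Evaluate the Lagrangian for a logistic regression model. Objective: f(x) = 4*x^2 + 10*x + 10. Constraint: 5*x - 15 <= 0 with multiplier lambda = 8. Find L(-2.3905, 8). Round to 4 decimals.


Step 1: Evaluate f(x).
f(-2.3905) = 4*(-2.3905)^2 + 10*(-2.3905) + 10 = 8.953
Step 2: Evaluate g(x).
g(-2.3905) = 5*-2.3905 - 15 = -26.9525
Step 3: Compute Lagrangian.
L = 8.953 + 8*-26.9525 = -206.667


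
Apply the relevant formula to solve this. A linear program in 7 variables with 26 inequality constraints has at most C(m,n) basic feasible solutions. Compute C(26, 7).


Each vertex corresponds to some choice of n active constraints out of m, so the number of vertices is at most C(m, n) = m! / (n!(m-n)!).
m = 26, n = 7
Numerator: 26 * 25 * 24 * 23 * 22 * 21 * 20
Denominator: 7! = 5040
C(26, 7) = 657800


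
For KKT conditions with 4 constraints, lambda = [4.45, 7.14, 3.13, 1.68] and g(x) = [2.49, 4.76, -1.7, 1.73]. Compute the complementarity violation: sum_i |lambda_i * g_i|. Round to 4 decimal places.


KKT complementary slackness check:
lambda_1 * g_1 = 4.45 * 2.49 = 11.0805
lambda_2 * g_2 = 7.14 * 4.76 = 33.9864
lambda_3 * g_3 = 3.13 * -1.7 = -5.321
lambda_4 * g_4 = 1.68 * 1.73 = 2.9064
Total violation = 11.0805 + 33.9864 + 5.321 + 2.9064 = 53.2943


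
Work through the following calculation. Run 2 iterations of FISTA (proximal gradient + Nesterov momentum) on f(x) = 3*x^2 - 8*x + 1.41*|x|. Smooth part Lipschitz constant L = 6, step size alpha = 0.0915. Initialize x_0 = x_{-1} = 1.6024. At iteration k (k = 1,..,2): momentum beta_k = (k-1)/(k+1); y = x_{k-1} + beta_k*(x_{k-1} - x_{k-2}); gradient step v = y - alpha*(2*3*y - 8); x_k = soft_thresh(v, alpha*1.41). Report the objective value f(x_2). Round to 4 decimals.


FISTA on f(x) = 3*x^2 - 8*x + 1.41*|x|
L = 6, alpha = 0.0915
Iteration 1: beta = 0.0, y = 1.6024 + 0.0*(1.6024 - 1.6024) = 1.6024
  grad(y) = 1.6144, v = y - alpha*grad = 1.4547
  prox(v) = soft_thresh(1.4547, 0.129) = 1.3257
Iteration 2: beta = 0.3333, y = 1.3257 + 0.3333*(1.3257 - 1.6024) = 1.2334
  grad(y) = -0.5995, v = y - alpha*grad = 1.2883
  prox(v) = soft_thresh(1.2883, 0.129) = 1.1593
f(x_2) = 3*1.1593^2 - 8*1.1593 + 1.41*|1.1593| = -3.6079


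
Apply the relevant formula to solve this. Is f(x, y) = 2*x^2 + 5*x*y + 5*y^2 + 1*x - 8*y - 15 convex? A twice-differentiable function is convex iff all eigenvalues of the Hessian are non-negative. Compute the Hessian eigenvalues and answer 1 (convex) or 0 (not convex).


The Hessian of f(x,y) = 2*x^2 + 5*x*y + 5*y^2 + 1*x - 8*y - 15 is:
H = [[4, 5], [5, 10]]
Trace = 4 + 10 = 14
Determinant = 4*10 - (5)^2 = 15
Discriminant = (14)^2 - 4*15 = 136.0
Eigenvalues: lambda_1 = 1.169, lambda_2 = 12.831
The function is convex.

1


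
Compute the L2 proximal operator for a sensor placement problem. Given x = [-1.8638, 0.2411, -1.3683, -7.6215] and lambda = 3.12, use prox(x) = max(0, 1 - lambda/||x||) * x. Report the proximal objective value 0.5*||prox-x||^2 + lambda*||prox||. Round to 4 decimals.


Step 1: Compute ||x||.
||x|| = 7.9681
Step 2: Compute scaling factor.
scale = max(0, 1 - 3.12/7.9681) = 0.6084
Step 3: prox(x) = [-1.134, 0.1467, -0.8325, -4.6372]
||prox(x)|| = 4.8481
Step 4: Proximal objective.
0.5*||prox-x||^2 = 4.8672
lambda*||prox|| = 15.1261
Total = 19.9934


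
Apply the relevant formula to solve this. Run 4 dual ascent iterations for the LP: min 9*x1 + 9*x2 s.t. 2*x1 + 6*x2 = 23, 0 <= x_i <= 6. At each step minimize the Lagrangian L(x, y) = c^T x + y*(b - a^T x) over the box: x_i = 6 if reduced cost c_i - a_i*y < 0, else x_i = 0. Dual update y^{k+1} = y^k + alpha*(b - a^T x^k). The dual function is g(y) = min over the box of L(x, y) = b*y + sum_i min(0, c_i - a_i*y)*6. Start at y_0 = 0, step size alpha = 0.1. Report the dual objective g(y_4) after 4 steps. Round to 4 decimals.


Dual ascent for LP: min 9*x1 + 9*x2, 2*x1 + 6*x2 = 23, 0 <= x_i <= 6
Step 1: y^k = 0.0, reduced costs: (9.0, 9.0)
  x^k = (0.0, 0.0), subgradient = b - a^T x = 23.0
  y^{k+1} = 0.0 + 0.1*23.0 = 2.3
Step 2: y^k = 2.3, reduced costs: (4.4, -4.8)
  x^k = (0.0, 6.0), subgradient = b - a^T x = -13.0
  y^{k+1} = 2.3 + 0.1*-13.0 = 1.0
Step 3: y^k = 1.0, reduced costs: (7.0, 3.0)
  x^k = (0.0, 0.0), subgradient = b - a^T x = 23.0
  y^{k+1} = 1.0 + 0.1*23.0 = 3.3
Step 4: y^k = 3.3, reduced costs: (2.4, -10.8)
  x^k = (0.0, 6.0), subgradient = b - a^T x = -13.0
  y^{k+1} = 3.3 + 0.1*-13.0 = 2.0
Dual objective at y_4 = 2.0: reduced costs (5.0, -3.0), box minimizer x = (0.0, 6.0)
g(y_4) = b*y + (c1 - a1*y)*x1 + (c2 - a2*y)*x2 = 23*2.0 + 5.0*0.0 + (-3.0)*6.0 = 46.0 + 0.0 - 18.0 = 28.0


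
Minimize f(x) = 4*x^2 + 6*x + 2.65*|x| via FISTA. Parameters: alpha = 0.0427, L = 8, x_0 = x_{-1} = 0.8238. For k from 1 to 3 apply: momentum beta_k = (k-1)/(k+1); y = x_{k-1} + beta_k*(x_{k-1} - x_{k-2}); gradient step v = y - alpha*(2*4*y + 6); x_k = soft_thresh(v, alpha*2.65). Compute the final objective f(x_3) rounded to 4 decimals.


FISTA on f(x) = 4*x^2 + 6*x + 2.65*|x|
L = 8, alpha = 0.0427
Iteration 1: beta = 0.0, y = 0.8238 + 0.0*(0.8238 - 0.8238) = 0.8238
  grad(y) = 12.5904, v = y - alpha*grad = 0.2862
  prox(v) = soft_thresh(0.2862, 0.1132) = 0.173
Iteration 2: beta = 0.3333, y = 0.173 + 0.3333*(0.173 - 0.8238) = -0.0439
  grad(y) = 5.6489, v = y - alpha*grad = -0.2851
  prox(v) = soft_thresh(-0.2851, 0.1132) = -0.1719
Iteration 3: beta = 0.5, y = -0.1719 + 0.5*(-0.1719 - 0.173) = -0.3444
  grad(y) = 3.2446, v = y - alpha*grad = -0.483
  prox(v) = soft_thresh(-0.483, 0.1132) = -0.3698
f(x_3) = 4*(-0.3698)^2 + 6*(-0.3698) + 2.65*|-0.3698| = -0.6918


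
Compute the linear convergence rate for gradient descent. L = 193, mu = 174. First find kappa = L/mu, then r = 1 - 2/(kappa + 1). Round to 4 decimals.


Step 1: Compute the condition number.
kappa = L/mu = 193/174 = 1.1092
Step 2: Compute the convergence rate.
r = 1 - 2/(kappa + 1) = 1 - 2*mu/(L + mu) = (L - mu)/(L + mu) = 19/367 = 0.0518


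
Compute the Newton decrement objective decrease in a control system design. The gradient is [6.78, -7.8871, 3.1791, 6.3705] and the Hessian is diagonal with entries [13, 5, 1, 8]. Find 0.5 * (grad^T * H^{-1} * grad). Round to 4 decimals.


Step 1: H is diagonal, so H^(-1) * g = [0.5215, -1.5774, 3.1791, 0.7963].
Step 2: g^T H^(-1) g = sum_i g_i^2 / H_ii
  = (6.78)^2/13 + (-7.8871)^2/5 + (3.1791)^2/1 + (6.3705)^2/8
  = 3.536 + 12.4413 + 10.1067 + 5.0729 = 31.1569
Step 3: Objective decrease = 0.5 * g^T H^(-1) g = 15.5784


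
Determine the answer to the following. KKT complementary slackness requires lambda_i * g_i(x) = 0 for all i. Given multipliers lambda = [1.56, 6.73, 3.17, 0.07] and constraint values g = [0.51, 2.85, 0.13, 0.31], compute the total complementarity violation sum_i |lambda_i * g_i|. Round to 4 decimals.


KKT complementary slackness check:
lambda_1 * g_1 = 1.56 * 0.51 = 0.7956
lambda_2 * g_2 = 6.73 * 2.85 = 19.1805
lambda_3 * g_3 = 3.17 * 0.13 = 0.4121
lambda_4 * g_4 = 0.07 * 0.31 = 0.0217
Total violation = 0.7956 + 19.1805 + 0.4121 + 0.0217 = 20.4099


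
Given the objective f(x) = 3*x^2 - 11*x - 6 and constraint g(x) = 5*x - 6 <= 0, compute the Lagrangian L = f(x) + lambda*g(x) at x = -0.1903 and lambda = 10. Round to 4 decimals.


Step 1: Evaluate f(x).
f(-0.1903) = 3*(-0.1903)^2 - 11*(-0.1903) - 6 = -3.7981
Step 2: Evaluate g(x).
g(-0.1903) = 5*-0.1903 - 6 = -6.9515
Step 3: Compute Lagrangian.
L = -3.7981 + 10*-6.9515 = -73.3131


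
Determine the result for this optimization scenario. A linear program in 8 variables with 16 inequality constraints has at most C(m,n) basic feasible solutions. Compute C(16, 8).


Each vertex corresponds to some choice of n active constraints out of m, so the number of vertices is at most C(m, n) = m! / (n!(m-n)!).
m = 16, n = 8
Numerator: 16 * 15 * 14 * 13 * 12 * 11 * 10 * 9
Denominator: 8! = 40320
C(16, 8) = 12870


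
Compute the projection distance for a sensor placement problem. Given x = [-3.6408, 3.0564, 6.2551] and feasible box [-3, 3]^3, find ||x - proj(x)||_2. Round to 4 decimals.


Project each component onto [-3, 3].
clip(-3.6408) = -3.0, clip(3.0564) = 3.0, clip(6.2551) = 3.0
Projection = [-3.0, 3.0, 3.0]
Squared diffs: [0.4106, 0.0032, 10.5957]
Distance = sqrt(11.0095) = 3.3181


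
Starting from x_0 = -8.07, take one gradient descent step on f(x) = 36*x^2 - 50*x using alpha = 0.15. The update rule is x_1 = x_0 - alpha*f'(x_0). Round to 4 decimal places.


We compute the gradient at x_0 and apply the update.
f'(x) = 72*x - 50
f'(-8.07) = 72*-8.07 - 50 = -631.04
x_1 = -8.07 - 0.15*-631.04 = 86.586


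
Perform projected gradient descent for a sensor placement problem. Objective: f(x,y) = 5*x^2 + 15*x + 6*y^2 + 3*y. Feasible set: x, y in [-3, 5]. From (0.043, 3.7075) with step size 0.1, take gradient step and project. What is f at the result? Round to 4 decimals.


Step 1: Compute gradient at (0.043, 3.7075).
grad_x = 2*5*0.043 + 15 = 15.43
grad_y = 2*6*3.7075 + 3 = 47.49
Step 2: Gradient step.
x_raw = 0.043 - 0.1*15.43 = -1.5
y_raw = 3.7075 - 0.1*47.49 = -1.0415
Step 3: Project onto [-3, 5].
x_proj = clip(-1.5) = -1.5
y_proj = clip(-1.0415) = -1.0415
Step 4: Evaluate f.
f(-1.5, -1.0415) = -7.8662


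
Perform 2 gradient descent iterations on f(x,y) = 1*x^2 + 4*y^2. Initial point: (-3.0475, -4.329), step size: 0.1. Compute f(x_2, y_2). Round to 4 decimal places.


Gradient descent on f(x,y) = 1*x^2 + 4*y^2.
Starting point: (-3.0475, -4.329), alpha = 0.1
Step 1: grad_x = 2*1*-3.0475 = -6.095, grad_y = 2*4*-4.329 = -34.632
  x_1 = -3.0475 - 0.1*-6.095 = -2.438
  y_1 = -4.329 - 0.1*-34.632 = -0.8658
Step 2: grad_x = 2*1*-2.438 = -4.876, grad_y = 2*4*-0.8658 = -6.9264
  x_2 = -2.438 - 0.1*-4.876 = -1.9504
  y_2 = -0.8658 - 0.1*-6.9264 = -0.1732
f(-1.9504, -0.1732) = 1*(-1.9504)^2 + 4*(-0.1732)^2 = 3.924


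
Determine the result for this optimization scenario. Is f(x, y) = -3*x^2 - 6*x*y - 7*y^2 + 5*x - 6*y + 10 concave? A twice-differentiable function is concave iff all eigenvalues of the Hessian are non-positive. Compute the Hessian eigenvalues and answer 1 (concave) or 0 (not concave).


The Hessian of f(x,y) = -3*x^2 - 6*x*y - 7*y^2 + 5*x - 6*y + 10 is:
H = [[-6, -6], [-6, -14]]
Trace = -6 - 14 = -20
Determinant = -6*-14 - (-6)^2 = 48
Discriminant = (-20)^2 - 4*48 = 208.0
Eigenvalues: lambda_1 = -17.2111, lambda_2 = -2.7889
The function is concave.

1


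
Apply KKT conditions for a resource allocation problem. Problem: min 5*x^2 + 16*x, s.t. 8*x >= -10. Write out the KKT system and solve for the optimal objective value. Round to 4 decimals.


Step 1: Try lambda = 0 (constraint inactive).
x_unc = -16/(2*5) = -1.6
Check: 8*-1.6 = -12.8 < -10 -- violated!
Step 2: Constraint must be active: 8*x = -10
x* = -10/8 = -1.25
lambda = (2*5*(-1.25) + 16)/8 = 0.4375
Step 3: Compute optimal value.
f(x*) = 5*(-1.25)^2 + 16*(-1.25) = -12.1875


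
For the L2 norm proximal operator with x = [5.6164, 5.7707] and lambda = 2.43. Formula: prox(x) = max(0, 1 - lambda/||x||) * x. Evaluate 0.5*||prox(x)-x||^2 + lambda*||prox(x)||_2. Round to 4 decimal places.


Step 1: Compute ||x||.
||x|| = 8.0526
Step 2: Compute scaling factor.
scale = max(0, 1 - 2.43/8.0526) = 0.6982
Step 3: prox(x) = [3.9216, 4.0293]
||prox(x)|| = 5.6226
Step 4: Proximal objective.
0.5*||prox-x||^2 = 2.9525
lambda*||prox|| = 13.6629
Total = 16.6155


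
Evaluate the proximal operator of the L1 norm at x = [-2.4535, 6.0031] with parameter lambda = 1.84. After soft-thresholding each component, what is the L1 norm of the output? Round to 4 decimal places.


Soft-thresholding with lambda = 1.84:
prox(-2.4535) = sign(-2.4535)*max(|-2.4535| - 1.84, 0) = -0.6135
prox(6.0031) = sign(6.0031)*max(|6.0031| - 1.84, 0) = 4.1631
prox(x) = [-0.6135, 4.1631]
||prox(x)||_1 = 0.6135 + 4.1631 = 4.7766


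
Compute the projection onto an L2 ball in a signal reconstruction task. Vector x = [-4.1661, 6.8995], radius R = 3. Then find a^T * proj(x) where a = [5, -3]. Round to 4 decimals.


Step 1: Compute ||x|| (intermediates to 6 decimals).
||x|| = sqrt((-4.1661)^2 + 6.8995^2) = 8.059745
Step 2: Project.
Since ||x|| > R, scale = R/||x|| = 3/8.059745 = 0.37222, proj(x) = scale * x
proj(x) = [-1.550706, 2.568132]
Step 3: Dot product.
a^T * proj(x) = 5*(-1.550706) - 3*2.568132 = -15.4579


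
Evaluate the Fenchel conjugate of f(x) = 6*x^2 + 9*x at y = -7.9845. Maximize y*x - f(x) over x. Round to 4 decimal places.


f*(y) = sup_x {y*x - a*x^2 - b*x} = sup_x {(y-b)*x - a*x^2}
FOC: (y - b) - 2a*x = 0 => x* = (y - b)/(2a)
x* = (-7.9845 - 9)/(2*6) = -1.4154
f*(-7.9845) = (y-b)^2/(4a) = (-7.9845 - 9)^2/(4*6)
= 288.4732/24 = 12.0197


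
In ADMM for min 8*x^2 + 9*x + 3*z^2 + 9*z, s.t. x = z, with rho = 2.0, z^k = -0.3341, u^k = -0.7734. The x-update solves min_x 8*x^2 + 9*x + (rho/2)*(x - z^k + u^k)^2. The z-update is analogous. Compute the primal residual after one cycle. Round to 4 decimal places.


ADMM iteration with rho = 2.0, z^k = -0.3341, u^k = -0.7734
Step 1: x-update.
Minimize 8*x^2 + 9*x + (2.0/2)*(x + 0.3341 - 0.7734)^2
FOC: (2*8 + 2.0)*x = -9 + 2.0*(-0.3341 + 0.7734)
x^{k+1} = -0.4512
Step 2: z-update.
Minimize 3*z^2 + 9*z + (2.0/2)*(-0.4512 - z - 0.7734)^2
FOC: (2*3 + 2.0)*z = -9 + 2.0*(-0.4512 - 0.7734)
z^{k+1} = -1.4311
Step 3: u-update.
u^{k+1} = -0.7734 - 0.4512 + 1.4311 = 0.2066
Step 4: Primal residual = |-0.4512 + 1.4311| = 0.98


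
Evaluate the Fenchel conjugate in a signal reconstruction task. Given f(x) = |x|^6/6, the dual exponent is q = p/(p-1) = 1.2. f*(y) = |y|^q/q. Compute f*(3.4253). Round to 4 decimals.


The conjugate exponent q satisfies 1/p + 1/q = 1.
p = 6, so q = 6/(6 - 1) = 1.2
|y|^q = 3.4253^1.2 = 4.3817
f*(3.4253) = 4.3817 / 1.2 = 3.6514


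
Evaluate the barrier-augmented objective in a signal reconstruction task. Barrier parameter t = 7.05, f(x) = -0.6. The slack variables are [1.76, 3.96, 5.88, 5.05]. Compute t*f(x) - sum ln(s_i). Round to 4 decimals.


Step 1: Compute log-barrier.
ln values: [0.5653, 1.3762, 1.7716, 1.6194]
phi = -(0.5653 + 1.3762 + 1.7716 + 1.6194) = -5.3325
Step 2: Compute augmented objective.
t*f(x) = 7.05*-0.6 = -4.23
Total = -4.23 - 5.3325 = -9.5625


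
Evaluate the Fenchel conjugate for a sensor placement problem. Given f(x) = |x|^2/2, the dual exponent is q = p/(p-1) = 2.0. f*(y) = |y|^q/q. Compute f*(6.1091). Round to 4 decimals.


The conjugate exponent q satisfies 1/p + 1/q = 1.
p = 2, so q = 2/(2 - 1) = 2.0
|y|^q = 6.1091^2.0 = 37.3211
f*(6.1091) = 37.3211 / 2.0 = 18.6606


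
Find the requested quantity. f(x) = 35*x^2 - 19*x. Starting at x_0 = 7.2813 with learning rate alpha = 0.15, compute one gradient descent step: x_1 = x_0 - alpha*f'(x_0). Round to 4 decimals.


We compute the gradient at x_0 and apply the update.
f'(x) = 70*x - 19
f'(7.2813) = 70*7.2813 - 19 = 490.691
x_1 = 7.2813 - 0.15*490.691 = -66.3224


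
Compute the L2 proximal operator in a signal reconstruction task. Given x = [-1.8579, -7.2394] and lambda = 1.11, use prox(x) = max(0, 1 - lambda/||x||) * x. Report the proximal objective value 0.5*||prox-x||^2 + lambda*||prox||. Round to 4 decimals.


Step 1: Compute ||x||.
||x|| = 7.474
Step 2: Compute scaling factor.
scale = max(0, 1 - 1.11/7.474) = 0.8515
Step 3: prox(x) = [-1.582, -6.1642]
||prox(x)|| = 6.364
Step 4: Proximal objective.
0.5*||prox-x||^2 = 0.6161
lambda*||prox|| = 7.064
Total = 7.6801


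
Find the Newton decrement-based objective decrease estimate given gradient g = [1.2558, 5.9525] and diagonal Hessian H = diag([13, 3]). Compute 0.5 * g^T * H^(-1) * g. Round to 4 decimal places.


Step 1: H is diagonal, so H^(-1) * g = [0.0966, 1.9842].
Step 2: g^T H^(-1) g = sum_i g_i^2 / H_ii
  = (1.2558)^2/13 + (5.9525)^2/3
  = 0.1213 + 11.8108 = 11.9321
Step 3: Objective decrease = 0.5 * g^T H^(-1) g = 5.966


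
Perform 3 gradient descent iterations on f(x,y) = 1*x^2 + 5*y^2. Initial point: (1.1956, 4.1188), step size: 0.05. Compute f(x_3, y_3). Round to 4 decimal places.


Gradient descent on f(x,y) = 1*x^2 + 5*y^2.
Starting point: (1.1956, 4.1188), alpha = 0.05
Step 1: grad_x = 2*1*1.1956 = 2.3912, grad_y = 2*5*4.1188 = 41.188
  x_1 = 1.1956 - 0.05*2.3912 = 1.076
  y_1 = 4.1188 - 0.05*41.188 = 2.0594
Step 2: grad_x = 2*1*1.076 = 2.1521, grad_y = 2*5*2.0594 = 20.594
  x_2 = 1.076 - 0.05*2.1521 = 0.9684
  y_2 = 2.0594 - 0.05*20.594 = 1.0297
Step 3: grad_x = 2*1*0.9684 = 1.9369, grad_y = 2*5*1.0297 = 10.297
  x_3 = 0.9684 - 0.05*1.9369 = 0.8716
  y_3 = 1.0297 - 0.05*10.297 = 0.5149
f(0.8716, 0.5149) = 1*0.8716^2 + 5*0.5149^2 = 2.085


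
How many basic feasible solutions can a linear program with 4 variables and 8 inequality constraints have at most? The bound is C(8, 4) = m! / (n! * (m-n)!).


Each vertex corresponds to some choice of n active constraints out of m, so the number of vertices is at most C(m, n) = m! / (n!(m-n)!).
m = 8, n = 4
Numerator: 8 * 7 * 6 * 5
Denominator: 4! = 24
C(8, 4) = 70


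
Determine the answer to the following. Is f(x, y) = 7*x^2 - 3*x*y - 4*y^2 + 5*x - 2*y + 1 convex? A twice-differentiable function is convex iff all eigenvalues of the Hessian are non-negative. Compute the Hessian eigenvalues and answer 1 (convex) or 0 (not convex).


The Hessian of f(x,y) = 7*x^2 - 3*x*y - 4*y^2 + 5*x - 2*y + 1 is:
H = [[14, -3], [-3, -8]]
Trace = 14 - 8 = 6
Determinant = 14*-8 - (-3)^2 = -121
Discriminant = (6)^2 - 4*-121 = 520.0
Eigenvalues: lambda_1 = -8.4018, lambda_2 = 14.4018
The function is not convex.

0


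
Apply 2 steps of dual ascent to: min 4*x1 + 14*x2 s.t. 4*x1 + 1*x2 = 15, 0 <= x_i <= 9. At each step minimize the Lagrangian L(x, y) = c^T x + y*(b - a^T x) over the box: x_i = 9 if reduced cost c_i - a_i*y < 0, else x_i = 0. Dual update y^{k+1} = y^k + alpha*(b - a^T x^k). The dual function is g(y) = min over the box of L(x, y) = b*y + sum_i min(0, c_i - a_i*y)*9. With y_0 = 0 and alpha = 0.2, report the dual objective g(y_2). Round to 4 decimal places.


Dual ascent for LP: min 4*x1 + 14*x2, 4*x1 + 1*x2 = 15, 0 <= x_i <= 9
Step 1: y^k = 0.0, reduced costs: (4.0, 14.0)
  x^k = (0.0, 0.0), subgradient = b - a^T x = 15.0
  y^{k+1} = 0.0 + 0.2*15.0 = 3.0
Step 2: y^k = 3.0, reduced costs: (-8.0, 11.0)
  x^k = (9.0, 0.0), subgradient = b - a^T x = -21.0
  y^{k+1} = 3.0 + 0.2*-21.0 = -1.2
Dual objective at y_2 = -1.2: reduced costs (8.8, 15.2), box minimizer x = (0.0, 0.0)
g(y_2) = b*y + (c1 - a1*y)*x1 + (c2 - a2*y)*x2 = 15*(-1.2) + 8.8*0.0 + 15.2*0.0 = -18.0 + 0.0 + 0.0 = -18.0


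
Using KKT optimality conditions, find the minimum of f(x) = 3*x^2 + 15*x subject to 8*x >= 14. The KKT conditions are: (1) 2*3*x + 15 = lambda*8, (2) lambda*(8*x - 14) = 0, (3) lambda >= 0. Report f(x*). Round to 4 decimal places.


Step 1: Try lambda = 0 (constraint inactive).
x_unc = -15/(2*3) = -2.5
Check: 8*-2.5 = -20.0 < 14 -- violated!
Step 2: Constraint must be active: 8*x = 14
x* = 14/8 = 1.75
lambda = (2*3*1.75 + 15)/8 = 3.1875
Step 3: Compute optimal value.
f(x*) = 3*1.75^2 + 15*1.75 = 35.4375


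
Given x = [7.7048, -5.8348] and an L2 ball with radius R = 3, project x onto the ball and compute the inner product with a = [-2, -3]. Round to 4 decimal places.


Step 1: Compute ||x|| (intermediates to 6 decimals).
||x|| = sqrt(7.7048^2 + (-5.8348)^2) = 9.664825
Step 2: Project.
Since ||x|| > R, scale = R/||x|| = 3/9.664825 = 0.310404, proj(x) = scale * x
proj(x) = [2.391601, -1.811145]
Step 3: Dot product.
a^T * proj(x) = -2*2.391601 - 3*(-1.811145) = 0.6502
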